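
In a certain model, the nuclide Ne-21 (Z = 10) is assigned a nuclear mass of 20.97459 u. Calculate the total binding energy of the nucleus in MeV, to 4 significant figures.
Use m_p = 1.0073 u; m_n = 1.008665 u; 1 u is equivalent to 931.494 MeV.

180.5 MeV

The nucleus contains 10 protons and 21 − 10 = 11 neutrons.
Total constituent mass: 10 × 1.0073 + 11 × 1.008665 = 21.168315 u
Δm = 21.168315 − 20.97459 = 0.193725 u
E_B = 0.193725 × 931.494 = 180.454 MeV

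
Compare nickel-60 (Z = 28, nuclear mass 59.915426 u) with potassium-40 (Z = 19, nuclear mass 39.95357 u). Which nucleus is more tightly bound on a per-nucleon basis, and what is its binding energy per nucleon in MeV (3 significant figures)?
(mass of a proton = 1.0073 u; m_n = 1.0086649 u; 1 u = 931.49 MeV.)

nickel-60; 8.79 MeV/nucleon

nickel-60: Σm = 28(1.0073) + 32(1.0086649) = 60.4816768 u; Δm = 0.5662508 u; E_B = 527.46 MeV; E_B/A = 8.791 MeV
potassium-40: Σm = 19(1.0073) + 21(1.0086649) = 40.3206629 u; Δm = 0.3670929 u; E_B = 341.94 MeV; E_B/A = 8.549 MeV
nickel-60 has the higher binding energy per nucleon, so it is the more tightly bound nucleus.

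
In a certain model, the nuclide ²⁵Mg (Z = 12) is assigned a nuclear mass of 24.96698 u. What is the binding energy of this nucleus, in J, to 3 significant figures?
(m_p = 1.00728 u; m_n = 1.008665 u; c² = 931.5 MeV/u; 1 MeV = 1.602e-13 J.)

Total constituent mass: 12 × 1.00728 + 13 × 1.008665 = 25.200005 u
Δm = 25.200005 − 24.96698 = 0.233025 u
E_B = 0.233025 × 931.5 = 217.063 MeV
In joules: 217.063 MeV × 1.602e-13 J/MeV = 3.4773e-11 J

3.48e-11 J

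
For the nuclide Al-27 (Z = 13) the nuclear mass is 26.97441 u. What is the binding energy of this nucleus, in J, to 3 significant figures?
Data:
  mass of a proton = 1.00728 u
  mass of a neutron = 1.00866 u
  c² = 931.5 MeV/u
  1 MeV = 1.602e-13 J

Z = 13, so N = A − Z = 27 − 13 = 14.
Total constituent mass: 13 × 1.00728 + 14 × 1.00866 = 27.21588 u
Δm = 27.21588 − 26.97441 = 0.24147 u
Converting to energy: 0.24147 u × 931.5 MeV/u = 224.929 MeV
In joules: 224.929 MeV × 1.602e-13 J/MeV = 3.6034e-11 J

3.60e-11 J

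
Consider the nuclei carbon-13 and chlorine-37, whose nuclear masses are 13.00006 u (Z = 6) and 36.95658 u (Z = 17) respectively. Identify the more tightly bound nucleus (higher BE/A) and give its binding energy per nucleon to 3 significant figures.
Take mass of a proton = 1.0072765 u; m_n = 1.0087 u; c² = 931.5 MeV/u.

carbon-13: Σm = 6(1.0072765) + 7(1.0087) = 13.1045590 u; Δm = 0.1044990 u; E_B = 97.341 MeV; E_B/A = 7.488 MeV
chlorine-37: Σm = 17(1.0072765) + 20(1.0087) = 37.2977005 u; Δm = 0.3411205 u; E_B = 317.75 MeV; E_B/A = 8.588 MeV
chlorine-37 has the higher binding energy per nucleon, so it is the more tightly bound nucleus.

chlorine-37; 8.59 MeV/nucleon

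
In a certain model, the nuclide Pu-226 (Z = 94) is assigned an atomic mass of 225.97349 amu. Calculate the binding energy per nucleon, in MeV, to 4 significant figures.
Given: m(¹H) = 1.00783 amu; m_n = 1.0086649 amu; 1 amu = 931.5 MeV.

Total constituent mass: 94 × 1.00783 + 132 × 1.0086649 = 227.8797868 amu
Mass defect Δm = 227.8797868 − 225.97349 = 1.9062968 amu
Converting to energy: 1.9062968 amu × 931.5 MeV/amu = 1775.72 MeV
Per nucleon: 1775.72 / 226 = 7.857 MeV

7.857 MeV/nucleon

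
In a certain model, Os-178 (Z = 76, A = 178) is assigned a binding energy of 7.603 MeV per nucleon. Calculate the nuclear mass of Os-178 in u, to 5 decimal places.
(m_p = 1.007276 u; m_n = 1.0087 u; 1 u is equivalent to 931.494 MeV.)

177.98751 u

Total binding energy = 178 × 7.603 = 1353.334 MeV
Mass defect = 1353.334 MeV / (931.494 MeV/u) = 1.4528639 u
Constituent mass = 76(1.007276) + 102(1.0087) = 179.440376 u
Nuclear mass = 179.440376 − 1.4528639 = 177.9875121 u ≈ 177.98751 u (to 5 decimal places)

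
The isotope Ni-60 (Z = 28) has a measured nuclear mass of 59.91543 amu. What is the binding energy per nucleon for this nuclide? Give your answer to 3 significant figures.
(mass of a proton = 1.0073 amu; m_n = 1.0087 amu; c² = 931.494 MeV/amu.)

8.81 MeV/nucleon

Mass of separated nucleons = 28(1.0073) + 32(1.0087) = 28.2044 + 32.2784 = 60.4828 amu
The mass defect is 60.4828 − 59.91543 = 0.56737 amu.
Converting to energy: 0.56737 amu × 931.494 MeV/amu = 528.502 MeV
Per nucleon: 528.502 / 60 = 8.808 MeV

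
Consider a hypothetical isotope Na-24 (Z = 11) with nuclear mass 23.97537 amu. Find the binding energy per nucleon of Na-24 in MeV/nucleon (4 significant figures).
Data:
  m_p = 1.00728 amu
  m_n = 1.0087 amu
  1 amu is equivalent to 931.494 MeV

Σm = 11·m_p + 13·m_n = 11.08008 + 13.1131 = 24.19318 amu
Mass defect Δm = 24.19318 − 23.97537 = 0.21781 amu
Converting to energy: 0.21781 amu × 931.494 MeV/amu = 202.889 MeV
Dividing by A = 24 gives 8.454 MeV per nucleon.

8.454 MeV/nucleon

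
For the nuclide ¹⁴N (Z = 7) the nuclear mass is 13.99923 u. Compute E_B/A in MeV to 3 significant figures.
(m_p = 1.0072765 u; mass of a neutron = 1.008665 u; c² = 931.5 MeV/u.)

7.48 MeV/nucleon

Σm = 7·m_p + 7·m_n = 7.0509355 + 7.060655 = 14.1115905 u
Δm = 14.1115905 − 13.99923 = 0.1123605 u
E_B = 0.1123605 × 931.5 = 104.664 MeV
Per nucleon: 104.664 / 14 = 7.476 MeV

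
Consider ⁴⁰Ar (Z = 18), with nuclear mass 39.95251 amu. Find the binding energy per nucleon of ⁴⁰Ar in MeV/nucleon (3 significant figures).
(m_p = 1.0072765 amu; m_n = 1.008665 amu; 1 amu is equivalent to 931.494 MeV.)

8.60 MeV/nucleon

With 18 protons and 22 neutrons (A = 40):
Total constituent mass: 18 × 1.0072765 + 22 × 1.008665 = 40.3216070 amu
The mass defect is 40.3216070 − 39.95251 = 0.3690970 amu.
Converting to energy: 0.3690970 amu × 931.494 MeV/amu = 343.812 MeV
Dividing by A = 40 gives 8.595 MeV per nucleon.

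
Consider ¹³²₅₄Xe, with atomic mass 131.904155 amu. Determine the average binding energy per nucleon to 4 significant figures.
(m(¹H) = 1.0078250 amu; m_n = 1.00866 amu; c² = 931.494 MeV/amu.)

8.425 MeV/nucleon

Total constituent mass: 54 × 1.0078250 + 78 × 1.00866 = 133.0980300 amu
Δm = 133.0980300 − 131.904155 = 1.1938750 amu
Binding energy = Δm·c² = 1.1938750 × 931.494 MeV/amu = 1112.09 MeV
Dividing by A = 132 gives 8.425 MeV per nucleon.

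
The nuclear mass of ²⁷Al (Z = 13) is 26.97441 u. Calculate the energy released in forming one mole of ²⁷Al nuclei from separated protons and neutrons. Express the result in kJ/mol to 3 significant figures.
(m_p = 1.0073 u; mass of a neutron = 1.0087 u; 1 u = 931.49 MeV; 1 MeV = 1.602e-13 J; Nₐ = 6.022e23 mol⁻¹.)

Z = 13, so N = A − Z = 27 − 13 = 14.
Σm = 13·m_p + 14·m_n = 13.0949 + 14.1218 = 27.2167 u
The mass defect is 27.2167 − 26.97441 = 0.24229 u.
Binding energy = Δm·c² = 0.24229 × 931.49 MeV/u = 225.691 MeV
Per nucleus in joules: 225.691 MeV × 1.602e-13 J/MeV = 3.6156e-11 J
Per mole: 3.6156e-11 J × 6.022e23 mol⁻¹ = 2.1773e+13 J/mol

2.18e+10 kJ/mol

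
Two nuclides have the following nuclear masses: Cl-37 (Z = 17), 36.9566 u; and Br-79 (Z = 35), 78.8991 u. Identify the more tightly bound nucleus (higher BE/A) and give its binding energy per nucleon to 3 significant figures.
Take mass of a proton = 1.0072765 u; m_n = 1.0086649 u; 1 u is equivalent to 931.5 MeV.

Br-79; 8.69 MeV/nucleon

Cl-37: Σm = 17(1.0072765) + 20(1.0086649) = 37.2969985 u; Δm = 0.3403985 u; E_B = 317.08 MeV; E_B/A = 8.570 MeV
Br-79: Σm = 35(1.0072765) + 44(1.0086649) = 79.6359331 u; Δm = 0.7368331 u; E_B = 686.36 MeV; E_B/A = 8.688 MeV
Br-79 has the higher binding energy per nucleon, so it is the more tightly bound nucleus.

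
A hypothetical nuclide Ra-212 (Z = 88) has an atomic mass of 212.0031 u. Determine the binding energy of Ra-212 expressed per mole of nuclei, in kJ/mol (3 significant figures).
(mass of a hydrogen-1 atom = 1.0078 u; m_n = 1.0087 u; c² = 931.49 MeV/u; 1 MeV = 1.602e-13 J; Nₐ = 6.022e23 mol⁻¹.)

With 88 protons and 124 neutrons (A = 212):
Mass of separated nucleons = 88(1.0078) + 124(1.0087) = 88.6864 + 125.0788 = 213.7652 u
Mass defect Δm = 213.7652 − 212.0031 = 1.7621 u
Binding energy = Δm·c² = 1.7621 × 931.49 MeV/u = 1641.38 MeV
Per nucleus in joules: 1641.38 MeV × 1.602e-13 J/MeV = 2.6295e-10 J
Per mole: 2.6295e-10 J × 6.022e23 mol⁻¹ = 1.5835e+14 J/mol

1.58e+11 kJ/mol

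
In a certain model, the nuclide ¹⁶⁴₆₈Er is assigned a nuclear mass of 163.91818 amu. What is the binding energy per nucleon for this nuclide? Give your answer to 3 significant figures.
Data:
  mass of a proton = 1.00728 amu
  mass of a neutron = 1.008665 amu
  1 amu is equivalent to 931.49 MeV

Z = 68, so N = A − Z = 164 − 68 = 96.
Total constituent mass: 68 × 1.00728 + 96 × 1.008665 = 165.326880 amu
Δm = 165.326880 − 163.91818 = 1.408700 amu
Converting to energy: 1.408700 amu × 931.49 MeV/amu = 1312.19 MeV
Per nucleon: 1312.19 / 164 = 8.001 MeV

8.00 MeV/nucleon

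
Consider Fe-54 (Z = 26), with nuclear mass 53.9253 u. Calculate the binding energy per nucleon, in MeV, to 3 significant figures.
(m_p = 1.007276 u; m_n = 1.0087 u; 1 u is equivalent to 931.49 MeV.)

Mass of separated nucleons = 26(1.007276) + 28(1.0087) = 26.189176 + 28.2436 = 54.432776 u
The mass defect is 54.432776 − 53.9253 = 0.507476 u.
Converting to energy: 0.507476 u × 931.49 MeV/u = 472.709 MeV
Dividing by A = 54 gives 8.754 MeV per nucleon.

8.75 MeV/nucleon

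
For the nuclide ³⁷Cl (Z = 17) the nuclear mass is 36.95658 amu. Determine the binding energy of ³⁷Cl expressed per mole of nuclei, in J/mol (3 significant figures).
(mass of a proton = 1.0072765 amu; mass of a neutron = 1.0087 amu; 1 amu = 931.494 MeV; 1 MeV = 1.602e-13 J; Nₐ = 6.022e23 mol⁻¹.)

The nucleus contains 17 protons and 37 − 17 = 20 neutrons.
Σm = 17·m_p + 20·m_n = 17.1237005 + 20.1740 = 37.2977005 amu
Mass defect Δm = 37.2977005 − 36.95658 = 0.3411205 amu
Converting to energy: 0.3411205 amu × 931.494 MeV/amu = 317.752 MeV
Per nucleus in joules: 317.752 MeV × 1.602e-13 J/MeV = 5.0904e-11 J
Per mole: 5.0904e-11 J × 6.022e23 mol⁻¹ = 3.0654e+13 J/mol

3.07e+13 J/mol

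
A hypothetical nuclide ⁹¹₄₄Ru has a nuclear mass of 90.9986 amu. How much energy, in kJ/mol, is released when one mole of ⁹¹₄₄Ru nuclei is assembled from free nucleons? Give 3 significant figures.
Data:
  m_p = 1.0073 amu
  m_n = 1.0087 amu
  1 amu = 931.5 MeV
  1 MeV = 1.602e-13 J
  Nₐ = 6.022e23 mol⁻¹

With 44 protons and 47 neutrons (A = 91):
Σm = 44·m_p + 47·m_n = 44.3212 + 47.4089 = 91.7301 amu
Mass defect Δm = 91.7301 − 90.9986 = 0.7315 amu
E_B = 0.7315 × 931.5 = 681.392 MeV
Per nucleus in joules: 681.392 MeV × 1.602e-13 J/MeV = 1.0916e-10 J
Per mole: 1.0916e-10 J × 6.022e23 mol⁻¹ = 6.5736e+13 J/mol

6.57e+10 kJ/mol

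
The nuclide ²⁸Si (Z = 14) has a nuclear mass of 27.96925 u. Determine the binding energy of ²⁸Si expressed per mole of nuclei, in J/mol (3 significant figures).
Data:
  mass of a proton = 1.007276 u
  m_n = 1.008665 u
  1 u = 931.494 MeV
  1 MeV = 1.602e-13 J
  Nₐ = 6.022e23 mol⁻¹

Σm = 14·m_p + 14·m_n = 14.101864 + 14.121310 = 28.223174 u
Mass defect Δm = 28.223174 − 27.96925 = 0.253924 u
Binding energy = Δm·c² = 0.253924 × 931.494 MeV/u = 236.529 MeV
Per nucleus in joules: 236.529 MeV × 1.602e-13 J/MeV = 3.7892e-11 J
Per mole: 3.7892e-11 J × 6.022e23 mol⁻¹ = 2.2819e+13 J/mol

2.28e+13 J/mol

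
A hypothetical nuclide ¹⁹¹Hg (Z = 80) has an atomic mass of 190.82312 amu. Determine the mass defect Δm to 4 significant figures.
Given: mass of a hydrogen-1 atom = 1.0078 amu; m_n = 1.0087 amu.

With 80 protons and 111 neutrons (A = 191):
Total constituent mass: 80 × 1.0078 + 111 × 1.0087 = 192.5897 amu
Δm = 192.5897 − 190.82312 = 1.76658 amu

1.767 amu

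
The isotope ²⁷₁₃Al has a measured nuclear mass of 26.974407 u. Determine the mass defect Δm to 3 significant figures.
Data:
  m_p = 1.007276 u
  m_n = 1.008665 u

0.241 u

The nucleus contains 13 protons and 27 − 13 = 14 neutrons.
Total constituent mass: 13 × 1.007276 + 14 × 1.008665 = 27.215898 u
Δm = 27.215898 − 26.974407 = 0.241491 u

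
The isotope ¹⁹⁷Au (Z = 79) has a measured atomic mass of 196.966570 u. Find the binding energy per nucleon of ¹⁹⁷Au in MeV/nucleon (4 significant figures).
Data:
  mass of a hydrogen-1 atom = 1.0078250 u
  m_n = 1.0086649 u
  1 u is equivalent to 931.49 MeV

Mass of separated nucleons = 79(1.0078250) + 118(1.0086649) = 79.6181750 + 119.0224582 = 198.6406332 u
Δm = 198.6406332 − 196.966570 = 1.6740632 u
Binding energy = Δm·c² = 1.6740632 × 931.49 MeV/u = 1559.37 MeV
Dividing by A = 197 gives 7.916 MeV per nucleon.

7.916 MeV/nucleon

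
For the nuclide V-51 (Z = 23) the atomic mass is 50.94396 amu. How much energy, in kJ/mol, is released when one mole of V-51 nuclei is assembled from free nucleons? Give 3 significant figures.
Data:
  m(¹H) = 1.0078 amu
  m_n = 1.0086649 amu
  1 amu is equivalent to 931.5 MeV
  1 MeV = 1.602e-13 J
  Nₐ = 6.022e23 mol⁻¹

4.30e+10 kJ/mol

Mass of separated nucleons = 23(1.0078) + 28(1.0086649) = 23.1794 + 28.2426172 = 51.4220172 amu
Δm = 51.4220172 − 50.94396 = 0.4780572 amu
E_B = 0.4780572 × 931.5 = 445.310 MeV
Per nucleus in joules: 445.310 MeV × 1.602e-13 J/MeV = 7.1339e-11 J
Per mole: 7.1339e-11 J × 6.022e23 mol⁻¹ = 4.2960e+13 J/mol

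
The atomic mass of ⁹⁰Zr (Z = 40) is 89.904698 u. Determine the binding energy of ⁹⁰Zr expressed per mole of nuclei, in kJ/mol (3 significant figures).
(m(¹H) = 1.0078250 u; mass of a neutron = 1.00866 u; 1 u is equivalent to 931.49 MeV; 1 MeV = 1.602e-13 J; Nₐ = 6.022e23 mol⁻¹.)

7.56e+10 kJ/mol

The nucleus contains 40 protons and 90 − 40 = 50 neutrons.
Total constituent mass: 40 × 1.0078250 + 50 × 1.00866 = 90.7460000 u
The mass defect is 90.7460000 − 89.904698 = 0.8413020 u.
Binding energy = Δm·c² = 0.8413020 × 931.49 MeV/u = 783.664 MeV
Per nucleus in joules: 783.664 MeV × 1.602e-13 J/MeV = 1.2554e-10 J
Per mole: 1.2554e-10 J × 6.022e23 mol⁻¹ = 7.5600e+13 J/mol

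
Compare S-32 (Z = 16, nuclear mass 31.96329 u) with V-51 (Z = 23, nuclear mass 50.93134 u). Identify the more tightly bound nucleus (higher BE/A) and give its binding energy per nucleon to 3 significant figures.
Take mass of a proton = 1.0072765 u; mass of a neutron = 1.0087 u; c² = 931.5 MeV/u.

S-32: Σm = 16(1.0072765) + 16(1.0087) = 32.2556240 u; Δm = 0.2923340 u; E_B = 272.31 MeV; E_B/A = 8.510 MeV
V-51: Σm = 23(1.0072765) + 28(1.0087) = 51.4109595 u; Δm = 0.4796195 u; E_B = 446.77 MeV; E_B/A = 8.760 MeV
V-51 has the higher binding energy per nucleon, so it is the more tightly bound nucleus.

V-51; 8.76 MeV/nucleon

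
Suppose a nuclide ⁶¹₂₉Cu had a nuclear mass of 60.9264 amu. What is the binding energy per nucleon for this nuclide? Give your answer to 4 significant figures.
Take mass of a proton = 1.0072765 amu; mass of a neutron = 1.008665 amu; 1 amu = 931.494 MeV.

8.580 MeV/nucleon

The nucleus contains 29 protons and 61 − 29 = 32 neutrons.
Total constituent mass: 29 × 1.0072765 + 32 × 1.008665 = 61.4882985 amu
Δm = 61.4882985 − 60.9264 = 0.5618985 amu
Converting to energy: 0.5618985 amu × 931.494 MeV/amu = 523.405 MeV
Dividing by A = 61 gives 8.580 MeV per nucleon.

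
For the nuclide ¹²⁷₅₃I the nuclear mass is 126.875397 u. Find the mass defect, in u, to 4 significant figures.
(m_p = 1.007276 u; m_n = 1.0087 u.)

1.154 u

Total constituent mass: 53 × 1.007276 + 74 × 1.0087 = 128.029428 u
Mass defect Δm = 128.029428 − 126.875397 = 1.154031 u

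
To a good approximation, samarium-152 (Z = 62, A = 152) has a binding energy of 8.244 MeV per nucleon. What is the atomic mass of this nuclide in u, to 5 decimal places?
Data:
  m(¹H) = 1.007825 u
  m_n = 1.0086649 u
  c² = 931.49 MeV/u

151.91974 u

Total binding energy = 152 × 8.244 = 1253.088 MeV
Mass defect = 1253.088 MeV / (931.49 MeV/u) = 1.3452512 u
Constituent mass = 62(1.007825) + 90(1.0086649) = 153.2649910 u
Atomic mass = 153.2649910 − 1.3452512 = 151.9197398 u ≈ 151.91974 u (to 5 decimal places)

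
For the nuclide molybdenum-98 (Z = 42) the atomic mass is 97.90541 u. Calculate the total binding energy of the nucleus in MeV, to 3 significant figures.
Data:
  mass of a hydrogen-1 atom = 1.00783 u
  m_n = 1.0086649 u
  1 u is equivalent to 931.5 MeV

846 MeV

Z = 42, so N = A − Z = 98 − 42 = 56.
Σm = 42·m(¹H) + 56·m_n = 42.32886 + 56.4852344 = 98.8140944 u
Δm = 98.8140944 − 97.90541 = 0.9086844 u
E_B = 0.9086844 × 931.5 = 846.440 MeV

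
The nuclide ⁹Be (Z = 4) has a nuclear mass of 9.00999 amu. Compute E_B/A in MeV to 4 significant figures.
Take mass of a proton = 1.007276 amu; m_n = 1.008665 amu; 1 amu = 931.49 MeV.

6.462 MeV/nucleon

Z = 4, so N = A − Z = 9 − 4 = 5.
Mass of separated nucleons = 4(1.007276) + 5(1.008665) = 4.029104 + 5.043325 = 9.072429 amu
The mass defect is 9.072429 − 9.00999 = 0.062439 amu.
Converting to energy: 0.062439 amu × 931.49 MeV/amu = 58.1613 MeV
BE/A = 58.1613 MeV / 9 = 6.462 MeV/nucleon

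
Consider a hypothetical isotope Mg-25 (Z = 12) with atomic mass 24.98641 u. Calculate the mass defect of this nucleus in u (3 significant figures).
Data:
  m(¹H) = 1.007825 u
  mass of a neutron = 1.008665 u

0.220 u

Σm = 12·m(¹H) + 13·m_n = 12.093900 + 13.112645 = 25.206545 u
Δm = 25.206545 − 24.98641 = 0.220135 u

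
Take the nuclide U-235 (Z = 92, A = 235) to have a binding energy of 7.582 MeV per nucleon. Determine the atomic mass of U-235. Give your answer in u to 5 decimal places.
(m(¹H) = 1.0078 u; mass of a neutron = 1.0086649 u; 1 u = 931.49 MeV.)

235.04386 u

Total binding energy = 235 × 7.582 = 1781.770 MeV
Mass defect = 1781.770 MeV / (931.49 MeV/u) = 1.9128171 u
Constituent mass = 92(1.0078) + 143(1.0086649) = 236.9566807 u
Atomic mass = 236.9566807 − 1.9128171 = 235.0438636 u ≈ 235.04386 u (to 5 decimal places)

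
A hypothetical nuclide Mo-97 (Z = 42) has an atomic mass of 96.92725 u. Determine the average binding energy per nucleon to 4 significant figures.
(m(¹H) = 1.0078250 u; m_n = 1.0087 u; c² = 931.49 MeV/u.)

8.450 MeV/nucleon

With 42 protons and 55 neutrons (A = 97):
Total constituent mass: 42 × 1.0078250 + 55 × 1.0087 = 97.8071500 u
Δm = 97.8071500 − 96.92725 = 0.8799000 u
Converting to energy: 0.8799000 u × 931.49 MeV/u = 819.618 MeV
Per nucleon: 819.618 / 97 = 8.450 MeV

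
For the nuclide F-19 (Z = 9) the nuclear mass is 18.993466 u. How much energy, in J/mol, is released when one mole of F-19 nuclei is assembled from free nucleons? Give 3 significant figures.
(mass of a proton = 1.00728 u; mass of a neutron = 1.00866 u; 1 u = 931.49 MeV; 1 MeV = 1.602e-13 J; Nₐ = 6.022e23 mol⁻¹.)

1.43e+13 J/mol

Total constituent mass: 9 × 1.00728 + 10 × 1.00866 = 19.15212 u
Δm = 19.15212 − 18.993466 = 0.158654 u
E_B = 0.158654 × 931.49 = 147.785 MeV
Per nucleus in joules: 147.785 MeV × 1.602e-13 J/MeV = 2.3675e-11 J
Per mole: 2.3675e-11 J × 6.022e23 mol⁻¹ = 1.4257e+13 J/mol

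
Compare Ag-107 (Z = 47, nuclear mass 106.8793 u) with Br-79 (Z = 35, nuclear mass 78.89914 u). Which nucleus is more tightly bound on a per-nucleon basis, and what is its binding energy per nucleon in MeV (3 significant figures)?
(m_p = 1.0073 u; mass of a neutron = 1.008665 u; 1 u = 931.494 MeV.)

Ag-107: Σm = 47(1.0073) + 60(1.008665) = 107.863000 u; Δm = 0.983700 u; E_B = 916.31 MeV; E_B/A = 8.564 MeV
Br-79: Σm = 35(1.0073) + 44(1.008665) = 79.636760 u; Δm = 0.737620 u; E_B = 687.09 MeV; E_B/A = 8.697 MeV
Br-79 has the higher binding energy per nucleon, so it is the more tightly bound nucleus.

Br-79; 8.70 MeV/nucleon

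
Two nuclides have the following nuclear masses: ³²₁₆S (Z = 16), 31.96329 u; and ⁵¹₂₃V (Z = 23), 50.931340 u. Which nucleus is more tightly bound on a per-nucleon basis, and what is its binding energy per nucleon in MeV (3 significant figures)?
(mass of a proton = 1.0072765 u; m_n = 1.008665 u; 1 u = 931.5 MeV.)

⁵¹₂₃V; 8.74 MeV/nucleon

³²₁₆S: Σm = 16(1.0072765) + 16(1.008665) = 32.2550640 u; Δm = 0.2917740 u; E_B = 271.79 MeV; E_B/A = 8.493 MeV
⁵¹₂₃V: Σm = 23(1.0072765) + 28(1.008665) = 51.4099795 u; Δm = 0.4786395 u; E_B = 445.85 MeV; E_B/A = 8.742 MeV
⁵¹₂₃V has the higher binding energy per nucleon, so it is the more tightly bound nucleus.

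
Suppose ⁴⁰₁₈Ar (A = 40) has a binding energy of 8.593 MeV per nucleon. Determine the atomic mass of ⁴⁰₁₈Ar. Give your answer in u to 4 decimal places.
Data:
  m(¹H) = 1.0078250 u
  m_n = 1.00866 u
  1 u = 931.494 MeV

39.9624 u

Total binding energy = 40 × 8.593 = 343.720 MeV
Mass defect = 343.720 MeV / (931.494 MeV/u) = 0.368999 u
Constituent mass = 18(1.0078250) + 22(1.00866) = 40.3313700 u
Atomic mass = 40.3313700 − 0.368999 = 39.9623710 u ≈ 39.9624 u (to 4 decimal places)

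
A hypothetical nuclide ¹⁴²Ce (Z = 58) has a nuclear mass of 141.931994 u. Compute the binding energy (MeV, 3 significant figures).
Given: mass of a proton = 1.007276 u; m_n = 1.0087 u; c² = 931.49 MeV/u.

Σm = 58·m_p + 84·m_n = 58.422008 + 84.7308 = 143.152808 u
Δm = 143.152808 − 141.931994 = 1.220814 u
E_B = 1.220814 × 931.49 = 1137.18 MeV

1140 MeV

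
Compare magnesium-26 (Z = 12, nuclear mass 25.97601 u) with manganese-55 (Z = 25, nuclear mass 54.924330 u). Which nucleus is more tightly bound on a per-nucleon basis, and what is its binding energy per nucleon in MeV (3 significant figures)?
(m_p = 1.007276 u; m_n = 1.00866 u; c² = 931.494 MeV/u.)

magnesium-26: Σm = 12(1.007276) + 14(1.00866) = 26.208552 u; Δm = 0.232542 u; E_B = 216.61 MeV; E_B/A = 8.331 MeV
manganese-55: Σm = 25(1.007276) + 30(1.00866) = 55.441700 u; Δm = 0.517370 u; E_B = 481.93 MeV; E_B/A = 8.762 MeV
manganese-55 has the higher binding energy per nucleon, so it is the more tightly bound nucleus.

manganese-55; 8.76 MeV/nucleon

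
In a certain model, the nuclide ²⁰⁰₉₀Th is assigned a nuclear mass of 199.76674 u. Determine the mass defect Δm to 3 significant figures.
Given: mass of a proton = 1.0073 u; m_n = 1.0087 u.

1.85 u

The nucleus contains 90 protons and 200 − 90 = 110 neutrons.
Mass of separated nucleons = 90(1.0073) + 110(1.0087) = 90.6570 + 110.9570 = 201.6140 u
Δm = 201.6140 − 199.76674 = 1.84726 u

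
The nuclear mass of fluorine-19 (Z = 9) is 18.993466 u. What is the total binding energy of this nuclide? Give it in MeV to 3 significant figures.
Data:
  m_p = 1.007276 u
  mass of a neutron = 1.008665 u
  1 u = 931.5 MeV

148 MeV

With 9 protons and 10 neutrons (A = 19):
Total constituent mass: 9 × 1.007276 + 10 × 1.008665 = 19.152134 u
The mass defect is 19.152134 − 18.993466 = 0.158668 u.
Converting to energy: 0.158668 u × 931.5 MeV/u = 147.799 MeV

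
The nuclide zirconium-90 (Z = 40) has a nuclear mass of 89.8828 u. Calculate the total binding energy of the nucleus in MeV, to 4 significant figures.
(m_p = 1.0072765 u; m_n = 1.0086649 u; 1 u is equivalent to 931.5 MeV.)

Z = 40, so N = A − Z = 90 − 40 = 50.
Σm = 40·m_p + 50·m_n = 40.2910600 + 50.4332450 = 90.7243050 u
The mass defect is 90.7243050 − 89.8828 = 0.8415050 u.
Converting to energy: 0.8415050 u × 931.5 MeV/u = 783.862 MeV

783.9 MeV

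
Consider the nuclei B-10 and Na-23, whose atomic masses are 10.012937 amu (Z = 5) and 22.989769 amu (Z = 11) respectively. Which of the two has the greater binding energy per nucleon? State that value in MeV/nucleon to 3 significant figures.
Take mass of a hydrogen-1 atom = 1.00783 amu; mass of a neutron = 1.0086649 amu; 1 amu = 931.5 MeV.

B-10: Σm = 5(1.00783) + 5(1.0086649) = 10.0824745 amu; Δm = 0.0695375 amu; E_B = 64.774 MeV; E_B/A = 6.477 MeV
Na-23: Σm = 11(1.00783) + 12(1.0086649) = 23.1901088 amu; Δm = 0.2003398 amu; E_B = 186.62 MeV; E_B/A = 8.114 MeV
Na-23 has the higher binding energy per nucleon, so it is the more tightly bound nucleus.

Na-23; 8.11 MeV/nucleon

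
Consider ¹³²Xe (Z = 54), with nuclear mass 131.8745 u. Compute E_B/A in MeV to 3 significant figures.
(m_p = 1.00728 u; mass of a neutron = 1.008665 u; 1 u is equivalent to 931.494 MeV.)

8.43 MeV/nucleon

Mass of separated nucleons = 54(1.00728) + 78(1.008665) = 54.39312 + 78.675870 = 133.068990 u
The mass defect is 133.068990 − 131.8745 = 1.194490 u.
E_B = 1.194490 × 931.494 = 1112.66 MeV
BE/A = 1112.66 MeV / 132 = 8.429 MeV/nucleon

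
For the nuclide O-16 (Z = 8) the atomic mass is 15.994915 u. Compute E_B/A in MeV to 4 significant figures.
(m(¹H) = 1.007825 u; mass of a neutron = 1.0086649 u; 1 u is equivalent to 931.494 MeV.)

Mass of separated nucleons = 8(1.007825) + 8(1.0086649) = 8.062600 + 8.0693192 = 16.1319192 u
The mass defect is 16.1319192 − 15.994915 = 0.1370042 u.
Converting to energy: 0.1370042 u × 931.494 MeV/u = 127.619 MeV
Per nucleon: 127.619 / 16 = 7.976 MeV

7.976 MeV/nucleon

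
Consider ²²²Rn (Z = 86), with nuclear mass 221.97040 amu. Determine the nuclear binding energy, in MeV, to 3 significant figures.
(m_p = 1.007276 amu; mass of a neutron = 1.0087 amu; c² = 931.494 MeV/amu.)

1710 MeV

Total constituent mass: 86 × 1.007276 + 136 × 1.0087 = 223.808936 amu
Mass defect Δm = 223.808936 − 221.97040 = 1.838536 amu
Converting to energy: 1.838536 amu × 931.494 MeV/amu = 1712.59 MeV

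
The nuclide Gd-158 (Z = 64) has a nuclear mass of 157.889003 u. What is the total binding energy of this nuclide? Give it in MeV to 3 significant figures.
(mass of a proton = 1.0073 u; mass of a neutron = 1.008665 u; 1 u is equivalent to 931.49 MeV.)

1300 MeV

Z = 64, so N = A − Z = 158 − 64 = 94.
Mass of separated nucleons = 64(1.0073) + 94(1.008665) = 64.4672 + 94.814510 = 159.281710 u
Δm = 159.281710 − 157.889003 = 1.392707 u
Converting to energy: 1.392707 u × 931.49 MeV/u = 1297.29 MeV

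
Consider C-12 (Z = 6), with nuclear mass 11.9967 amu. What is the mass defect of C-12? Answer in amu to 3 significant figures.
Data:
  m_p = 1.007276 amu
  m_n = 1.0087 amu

0.0992 amu

The nucleus contains 6 protons and 12 − 6 = 6 neutrons.
Σm = 6·m_p + 6·m_n = 6.043656 + 6.0522 = 12.095856 amu
The mass defect is 12.095856 − 11.9967 = 0.099156 amu.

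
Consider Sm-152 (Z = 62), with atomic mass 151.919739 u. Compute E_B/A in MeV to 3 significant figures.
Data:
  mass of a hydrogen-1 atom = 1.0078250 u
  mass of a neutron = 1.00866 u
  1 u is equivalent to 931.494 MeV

8.24 MeV/nucleon

Z = 62, so N = A − Z = 152 − 62 = 90.
Σm = 62·m(¹H) + 90·m_n = 62.4851500 + 90.77940 = 153.2645500 u
The mass defect is 153.2645500 − 151.919739 = 1.3448110 u.
E_B = 1.3448110 × 931.494 = 1252.68 MeV
Per nucleon: 1252.68 / 152 = 8.241 MeV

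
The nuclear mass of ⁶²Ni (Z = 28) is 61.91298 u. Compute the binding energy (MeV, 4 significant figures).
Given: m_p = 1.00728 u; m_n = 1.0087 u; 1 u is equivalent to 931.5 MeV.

With 28 protons and 34 neutrons (A = 62):
Σm = 28·m_p + 34·m_n = 28.20384 + 34.2958 = 62.49964 u
The mass defect is 62.49964 − 61.91298 = 0.58666 u.
Converting to energy: 0.58666 u × 931.5 MeV/u = 546.474 MeV

546.5 MeV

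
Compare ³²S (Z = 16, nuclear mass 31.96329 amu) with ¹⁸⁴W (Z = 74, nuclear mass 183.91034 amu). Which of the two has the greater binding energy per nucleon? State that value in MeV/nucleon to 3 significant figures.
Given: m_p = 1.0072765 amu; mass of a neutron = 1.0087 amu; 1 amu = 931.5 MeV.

³²S: Σm = 16(1.0072765) + 16(1.0087) = 32.2556240 amu; Δm = 0.2923340 amu; E_B = 272.31 MeV; E_B/A = 8.510 MeV
¹⁸⁴W: Σm = 74(1.0072765) + 110(1.0087) = 185.4954610 amu; Δm = 1.5851210 amu; E_B = 1476.54 MeV; E_B/A = 8.0247 MeV
³²S has the higher binding energy per nucleon, so it is the more tightly bound nucleus.

³²S; 8.51 MeV/nucleon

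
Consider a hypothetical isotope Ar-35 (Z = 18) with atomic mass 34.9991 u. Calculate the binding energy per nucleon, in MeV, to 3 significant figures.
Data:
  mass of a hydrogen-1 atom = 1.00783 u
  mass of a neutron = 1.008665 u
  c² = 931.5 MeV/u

7.70 MeV/nucleon

The nucleus contains 18 protons and 35 − 18 = 17 neutrons.
Total constituent mass: 18 × 1.00783 + 17 × 1.008665 = 35.288245 u
Δm = 35.288245 − 34.9991 = 0.289145 u
Binding energy = Δm·c² = 0.289145 × 931.5 MeV/u = 269.339 MeV
Per nucleon: 269.339 / 35 = 7.695 MeV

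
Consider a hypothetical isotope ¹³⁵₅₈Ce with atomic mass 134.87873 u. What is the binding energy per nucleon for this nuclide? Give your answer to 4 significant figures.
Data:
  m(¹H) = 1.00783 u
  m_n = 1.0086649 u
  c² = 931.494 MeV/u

Z = 58, so N = A − Z = 135 − 58 = 77.
Mass of separated nucleons = 58(1.00783) + 77(1.0086649) = 58.45414 + 77.6671973 = 136.1213373 u
Δm = 136.1213373 − 134.87873 = 1.2426073 u
Converting to energy: 1.2426073 u × 931.494 MeV/u = 1157.48 MeV
Per nucleon: 1157.48 / 135 = 8.574 MeV

8.574 MeV/nucleon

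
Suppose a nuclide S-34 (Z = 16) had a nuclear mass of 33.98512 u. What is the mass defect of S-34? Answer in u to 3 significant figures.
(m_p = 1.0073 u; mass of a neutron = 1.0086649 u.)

Mass of separated nucleons = 16(1.0073) + 18(1.0086649) = 16.1168 + 18.1559682 = 34.2727682 u
Δm = 34.2727682 − 33.98512 = 0.2876482 u

0.288 u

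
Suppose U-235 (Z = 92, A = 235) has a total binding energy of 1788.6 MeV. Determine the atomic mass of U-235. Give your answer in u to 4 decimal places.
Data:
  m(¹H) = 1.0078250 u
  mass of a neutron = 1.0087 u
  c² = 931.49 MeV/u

235.0439 u

Mass defect = 1788.6 MeV / (931.49 MeV/u) = 1.920149 u
Constituent mass = 92(1.0078250) + 143(1.0087) = 236.9640000 u
Atomic mass = 236.9640000 − 1.920149 = 235.0438510 u ≈ 235.0439 u (to 4 decimal places)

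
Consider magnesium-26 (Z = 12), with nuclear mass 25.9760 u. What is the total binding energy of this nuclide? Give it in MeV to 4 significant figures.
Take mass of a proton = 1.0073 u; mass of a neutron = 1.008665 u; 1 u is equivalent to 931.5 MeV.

217.0 MeV

Z = 12, so N = A − Z = 26 − 12 = 14.
Mass of separated nucleons = 12(1.0073) + 14(1.008665) = 12.0876 + 14.121310 = 26.208910 u
Δm = 26.208910 − 25.9760 = 0.232910 u
Binding energy = Δm·c² = 0.232910 × 931.5 MeV/u = 216.956 MeV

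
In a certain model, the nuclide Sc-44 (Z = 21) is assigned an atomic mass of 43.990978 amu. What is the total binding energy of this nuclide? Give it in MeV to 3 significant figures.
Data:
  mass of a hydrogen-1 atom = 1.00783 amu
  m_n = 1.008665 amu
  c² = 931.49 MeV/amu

The nucleus contains 21 protons and 44 − 21 = 23 neutrons.
Total constituent mass: 21 × 1.00783 + 23 × 1.008665 = 44.363725 amu
Δm = 44.363725 − 43.990978 = 0.372747 amu
Binding energy = Δm·c² = 0.372747 × 931.49 MeV/amu = 347.210 MeV

347 MeV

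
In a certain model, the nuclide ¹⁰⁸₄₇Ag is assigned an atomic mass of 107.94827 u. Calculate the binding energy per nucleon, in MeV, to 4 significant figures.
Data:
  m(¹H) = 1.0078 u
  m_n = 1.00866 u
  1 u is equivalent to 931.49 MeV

8.164 MeV/nucleon

Z = 47, so N = A − Z = 108 − 47 = 61.
Total constituent mass: 47 × 1.0078 + 61 × 1.00866 = 108.89486 u
Δm = 108.89486 − 107.94827 = 0.94659 u
E_B = 0.94659 × 931.49 = 881.739 MeV
Per nucleon: 881.739 / 108 = 8.164 MeV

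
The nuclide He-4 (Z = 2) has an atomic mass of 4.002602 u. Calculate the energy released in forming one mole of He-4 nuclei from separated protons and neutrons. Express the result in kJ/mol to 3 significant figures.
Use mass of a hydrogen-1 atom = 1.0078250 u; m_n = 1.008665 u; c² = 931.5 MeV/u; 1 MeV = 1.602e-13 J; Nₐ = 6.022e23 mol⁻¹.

2.73e+09 kJ/mol

The nucleus contains 2 protons and 4 − 2 = 2 neutrons.
Σm = 2·m(¹H) + 2·m_n = 2.0156500 + 2.017330 = 4.0329800 u
The mass defect is 4.0329800 − 4.002602 = 0.0303780 u.
E_B = 0.0303780 × 931.5 = 28.2971 MeV
Per nucleus in joules: 28.2971 MeV × 1.602e-13 J/MeV = 4.5332e-12 J
Per mole: 4.5332e-12 J × 6.022e23 mol⁻¹ = 2.7299e+12 J/mol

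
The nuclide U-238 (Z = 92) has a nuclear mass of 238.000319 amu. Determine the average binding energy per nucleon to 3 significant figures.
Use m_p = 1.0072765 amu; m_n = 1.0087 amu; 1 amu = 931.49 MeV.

The nucleus contains 92 protons and 238 − 92 = 146 neutrons.
Total constituent mass: 92 × 1.0072765 + 146 × 1.0087 = 239.9396380 amu
The mass defect is 239.9396380 − 238.000319 = 1.9393190 amu.
Converting to energy: 1.9393190 amu × 931.49 MeV/amu = 1806.46 MeV
Dividing by A = 238 gives 7.590 MeV per nucleon.

7.59 MeV/nucleon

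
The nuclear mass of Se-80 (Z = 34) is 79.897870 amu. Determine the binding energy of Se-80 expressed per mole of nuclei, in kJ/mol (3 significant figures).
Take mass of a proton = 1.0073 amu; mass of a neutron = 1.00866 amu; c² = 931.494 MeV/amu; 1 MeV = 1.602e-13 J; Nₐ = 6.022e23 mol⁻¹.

6.73e+10 kJ/mol

With 34 protons and 46 neutrons (A = 80):
Σm = 34·m_p + 46·m_n = 34.2482 + 46.39836 = 80.64656 amu
Mass defect Δm = 80.64656 − 79.897870 = 0.748690 amu
E_B = 0.748690 × 931.494 = 697.400 MeV
Per nucleus in joules: 697.400 MeV × 1.602e-13 J/MeV = 1.1172e-10 J
Per mole: 1.1172e-10 J × 6.022e23 mol⁻¹ = 6.7278e+13 J/mol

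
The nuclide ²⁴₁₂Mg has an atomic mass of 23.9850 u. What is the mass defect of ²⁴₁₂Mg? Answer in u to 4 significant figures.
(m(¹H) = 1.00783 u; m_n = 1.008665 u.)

The nucleus contains 12 protons and 24 − 12 = 12 neutrons.
Total constituent mass: 12 × 1.00783 + 12 × 1.008665 = 24.197940 u
Δm = 24.197940 − 23.9850 = 0.212940 u

0.2129 u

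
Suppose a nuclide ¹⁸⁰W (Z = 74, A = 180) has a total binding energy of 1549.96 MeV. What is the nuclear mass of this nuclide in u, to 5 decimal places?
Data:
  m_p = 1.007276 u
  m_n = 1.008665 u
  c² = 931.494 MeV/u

Mass defect = 1549.96 MeV / (931.494 MeV/u) = 1.6639506 u
Constituent mass = 74(1.007276) + 106(1.008665) = 181.456914 u
Nuclear mass = 181.456914 − 1.6639506 = 179.7929634 u ≈ 179.79296 u (to 5 decimal places)

179.79296 u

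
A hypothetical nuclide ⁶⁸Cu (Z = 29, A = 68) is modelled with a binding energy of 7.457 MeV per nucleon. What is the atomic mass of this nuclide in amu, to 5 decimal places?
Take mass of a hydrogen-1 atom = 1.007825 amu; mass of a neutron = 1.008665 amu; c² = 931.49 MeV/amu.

Total binding energy = 68 × 7.457 = 507.076 MeV
Mass defect = 507.076 MeV / (931.49 MeV/amu) = 0.5443708 amu
Constituent mass = 29(1.007825) + 39(1.008665) = 68.564860 amu
Atomic mass = 68.564860 − 0.5443708 = 68.0204892 amu ≈ 68.02049 amu (to 5 decimal places)

68.02049 amu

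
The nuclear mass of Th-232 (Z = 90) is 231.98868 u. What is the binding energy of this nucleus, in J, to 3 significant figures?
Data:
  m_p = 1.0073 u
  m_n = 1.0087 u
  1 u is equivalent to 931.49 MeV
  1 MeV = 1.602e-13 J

Z = 90, so N = A − Z = 232 − 90 = 142.
Mass of separated nucleons = 90(1.0073) + 142(1.0087) = 90.6570 + 143.2354 = 233.8924 u
The mass defect is 233.8924 − 231.98868 = 1.90372 u.
Binding energy = Δm·c² = 1.90372 × 931.49 MeV/u = 1773.30 MeV
In joules: 1773.30 MeV × 1.602e-13 J/MeV = 2.8408e-10 J

2.84e-10 J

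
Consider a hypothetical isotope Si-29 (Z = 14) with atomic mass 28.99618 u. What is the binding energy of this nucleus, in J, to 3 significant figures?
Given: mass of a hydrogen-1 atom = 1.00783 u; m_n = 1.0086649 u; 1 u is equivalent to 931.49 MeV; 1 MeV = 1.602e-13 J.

3.63e-11 J

Mass of separated nucleons = 14(1.00783) + 15(1.0086649) = 14.10962 + 15.1299735 = 29.2395935 u
The mass defect is 29.2395935 − 28.99618 = 0.2434135 u.
E_B = 0.2434135 × 931.49 = 226.737 MeV
In joules: 226.737 MeV × 1.602e-13 J/MeV = 3.6323e-11 J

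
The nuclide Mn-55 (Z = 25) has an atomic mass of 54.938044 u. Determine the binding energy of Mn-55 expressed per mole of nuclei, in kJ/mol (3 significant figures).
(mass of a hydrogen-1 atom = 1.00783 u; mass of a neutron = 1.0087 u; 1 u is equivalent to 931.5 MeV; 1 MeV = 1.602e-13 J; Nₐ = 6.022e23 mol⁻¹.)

Mass of separated nucleons = 25(1.00783) + 30(1.0087) = 25.19575 + 30.2610 = 55.45675 u
Mass defect Δm = 55.45675 − 54.938044 = 0.518706 u
E_B = 0.518706 × 931.5 = 483.175 MeV
Per nucleus in joules: 483.175 MeV × 1.602e-13 J/MeV = 7.7405e-11 J
Per mole: 7.7405e-11 J × 6.022e23 mol⁻¹ = 4.6613e+13 J/mol

4.66e+10 kJ/mol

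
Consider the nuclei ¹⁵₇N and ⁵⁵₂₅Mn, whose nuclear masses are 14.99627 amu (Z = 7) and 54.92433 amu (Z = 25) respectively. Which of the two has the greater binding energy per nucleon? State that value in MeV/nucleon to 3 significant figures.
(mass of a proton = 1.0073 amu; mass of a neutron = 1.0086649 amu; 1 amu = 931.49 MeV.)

¹⁵₇N: Σm = 7(1.0073) + 8(1.0086649) = 15.1204192 amu; Δm = 0.1241492 amu; E_B = 115.644 MeV; E_B/A = 7.710 MeV
⁵⁵₂₅Mn: Σm = 25(1.0073) + 30(1.0086649) = 55.4424470 amu; Δm = 0.5181170 amu; E_B = 482.62 MeV; E_B/A = 8.7749 MeV
⁵⁵₂₅Mn has the higher binding energy per nucleon, so it is the more tightly bound nucleus.

⁵⁵₂₅Mn; 8.77 MeV/nucleon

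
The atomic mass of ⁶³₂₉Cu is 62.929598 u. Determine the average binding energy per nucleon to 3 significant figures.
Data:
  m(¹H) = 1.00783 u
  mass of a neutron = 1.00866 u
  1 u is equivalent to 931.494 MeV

8.75 MeV/nucleon

With 29 protons and 34 neutrons (A = 63):
Mass of separated nucleons = 29(1.00783) + 34(1.00866) = 29.22707 + 34.29444 = 63.52151 u
Δm = 63.52151 − 62.929598 = 0.591912 u
Binding energy = Δm·c² = 0.591912 × 931.494 MeV/u = 551.362 MeV
Per nucleon: 551.362 / 63 = 8.752 MeV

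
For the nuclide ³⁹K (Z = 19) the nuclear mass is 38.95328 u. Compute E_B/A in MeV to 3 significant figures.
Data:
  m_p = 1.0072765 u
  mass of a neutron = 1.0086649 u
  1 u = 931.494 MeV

8.56 MeV/nucleon

The nucleus contains 19 protons and 39 − 19 = 20 neutrons.
Σm = 19·m_p + 20·m_n = 19.1382535 + 20.1732980 = 39.3115515 u
Δm = 39.3115515 − 38.95328 = 0.3582715 u
Binding energy = Δm·c² = 0.3582715 × 931.494 MeV/u = 333.728 MeV
Per nucleon: 333.728 / 39 = 8.557 MeV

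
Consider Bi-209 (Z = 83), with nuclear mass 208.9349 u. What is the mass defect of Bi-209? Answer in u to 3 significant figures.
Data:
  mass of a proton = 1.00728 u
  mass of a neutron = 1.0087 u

With 83 protons and 126 neutrons (A = 209):
Mass of separated nucleons = 83(1.00728) + 126(1.0087) = 83.60424 + 127.0962 = 210.70044 u
Δm = 210.70044 − 208.9349 = 1.76554 u

1.77 u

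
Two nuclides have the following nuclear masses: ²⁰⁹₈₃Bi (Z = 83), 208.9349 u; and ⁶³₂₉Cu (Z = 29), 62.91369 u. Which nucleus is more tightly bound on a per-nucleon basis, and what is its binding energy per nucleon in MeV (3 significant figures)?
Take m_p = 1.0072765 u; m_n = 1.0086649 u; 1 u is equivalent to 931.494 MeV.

⁶³₂₉Cu; 8.75 MeV/nucleon

²⁰⁹₈₃Bi: Σm = 83(1.0072765) + 126(1.0086649) = 210.6957269 u; Δm = 1.7608269 u; E_B = 1640.2 MeV; E_B/A = 7.848 MeV
⁶³₂₉Cu: Σm = 29(1.0072765) + 34(1.0086649) = 63.5056251 u; Δm = 0.5919351 u; E_B = 551.38 MeV; E_B/A = 8.752 MeV
⁶³₂₉Cu has the higher binding energy per nucleon, so it is the more tightly bound nucleus.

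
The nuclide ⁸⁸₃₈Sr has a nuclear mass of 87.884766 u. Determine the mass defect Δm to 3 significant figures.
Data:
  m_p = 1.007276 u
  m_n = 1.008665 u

The nucleus contains 38 protons and 88 − 38 = 50 neutrons.
Mass of separated nucleons = 38(1.007276) + 50(1.008665) = 38.276488 + 50.433250 = 88.709738 u
Δm = 88.709738 − 87.884766 = 0.824972 u

0.825 u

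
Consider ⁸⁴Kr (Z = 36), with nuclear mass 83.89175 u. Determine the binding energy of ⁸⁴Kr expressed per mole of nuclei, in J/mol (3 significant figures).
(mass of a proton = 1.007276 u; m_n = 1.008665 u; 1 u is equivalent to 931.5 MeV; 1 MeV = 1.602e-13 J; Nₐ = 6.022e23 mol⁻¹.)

7.06e+13 J/mol

Σm = 36·m_p + 48·m_n = 36.261936 + 48.415920 = 84.677856 u
Mass defect Δm = 84.677856 − 83.89175 = 0.786106 u
Converting to energy: 0.786106 u × 931.5 MeV/u = 732.258 MeV
Per nucleus in joules: 732.258 MeV × 1.602e-13 J/MeV = 1.1731e-10 J
Per mole: 1.1731e-10 J × 6.022e23 mol⁻¹ = 7.0644e+13 J/mol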